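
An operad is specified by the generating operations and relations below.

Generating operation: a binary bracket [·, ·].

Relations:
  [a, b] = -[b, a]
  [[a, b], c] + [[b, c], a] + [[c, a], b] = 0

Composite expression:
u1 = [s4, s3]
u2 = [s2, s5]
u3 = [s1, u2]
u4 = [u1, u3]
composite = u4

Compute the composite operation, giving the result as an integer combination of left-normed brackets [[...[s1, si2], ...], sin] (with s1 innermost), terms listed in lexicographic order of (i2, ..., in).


Expand each bracket as ab - ba; the s1-initial words give the coefficients.
Composite bracket: [[s4, s3], [s1, [s2, s5]]]
The bracket unfolds into 16 signed words via [a, b] = ab - ba (2^4 = 16).
Keep just the words that open with s1:
  the word s1s2s5s3s4 carries sign +1 and contributes +[[[[s1, s2], s5], s3], s4]
  the word s1s2s5s4s3 carries sign -1 and contributes -[[[[s1, s2], s5], s4], s3]
  the word s1s5s2s3s4 carries sign -1 and contributes -[[[[s1, s5], s2], s3], s4]
  the word s1s5s2s4s3 carries sign +1 and contributes +[[[[s1, s5], s2], s4], s3]

[[[[s1, s2], s5], s3], s4] - [[[[s1, s2], s5], s4], s3] - [[[[s1, s5], s2], s3], s4] + [[[[s1, s5], s2], s4], s3]


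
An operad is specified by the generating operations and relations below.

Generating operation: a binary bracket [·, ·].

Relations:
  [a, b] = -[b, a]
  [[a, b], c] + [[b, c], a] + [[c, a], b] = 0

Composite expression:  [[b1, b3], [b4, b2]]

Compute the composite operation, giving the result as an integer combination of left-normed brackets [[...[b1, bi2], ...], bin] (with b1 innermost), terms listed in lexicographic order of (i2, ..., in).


Left-normed coefficients sit on the b1-initial expansion words.
Composite bracket: [[b1, b3], [b4, b2]]
Applying ab - ba throughout gives 8 signed words (2^3 = 8).
Keep just the words that open with b1:
  sign of b1b3b2b4 is -1, so it contributes -[[[b1, b3], b2], b4]
  sign of b1b3b4b2 is +1, so it contributes +[[[b1, b3], b4], b2]

-[[[b1, b3], b2], b4] + [[[b1, b3], b4], b2]


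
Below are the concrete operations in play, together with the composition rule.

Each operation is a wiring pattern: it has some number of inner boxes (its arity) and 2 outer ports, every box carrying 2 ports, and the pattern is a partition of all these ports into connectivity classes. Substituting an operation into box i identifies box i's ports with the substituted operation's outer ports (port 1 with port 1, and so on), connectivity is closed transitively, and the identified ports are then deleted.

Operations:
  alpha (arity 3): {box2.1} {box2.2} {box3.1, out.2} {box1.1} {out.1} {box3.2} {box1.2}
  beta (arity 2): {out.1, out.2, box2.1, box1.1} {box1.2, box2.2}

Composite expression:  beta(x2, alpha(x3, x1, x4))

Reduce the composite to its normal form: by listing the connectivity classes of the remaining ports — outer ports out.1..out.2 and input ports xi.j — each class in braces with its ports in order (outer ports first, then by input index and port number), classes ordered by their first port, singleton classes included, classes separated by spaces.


Reachability decides: close wires over beta-identified ports.
after alpha, the pattern on (x3, x1, x4) reads {out.1} {out.2, x4.1} {x1.1} {x1.2} {x3.1} {x3.2} {x4.2} (out.j = its outer ports)
after beta, the pattern on (x2, x3, x1, x4) reads {out.1, out.2, x2.1} {x1.1} {x1.2} {x2.2, x4.1} {x3.1} {x3.2} {x4.2} (out.j = its outer ports)

{out.1, out.2, x2.1} {x1.1} {x1.2} {x2.2, x4.1} {x3.1} {x3.2} {x4.2}


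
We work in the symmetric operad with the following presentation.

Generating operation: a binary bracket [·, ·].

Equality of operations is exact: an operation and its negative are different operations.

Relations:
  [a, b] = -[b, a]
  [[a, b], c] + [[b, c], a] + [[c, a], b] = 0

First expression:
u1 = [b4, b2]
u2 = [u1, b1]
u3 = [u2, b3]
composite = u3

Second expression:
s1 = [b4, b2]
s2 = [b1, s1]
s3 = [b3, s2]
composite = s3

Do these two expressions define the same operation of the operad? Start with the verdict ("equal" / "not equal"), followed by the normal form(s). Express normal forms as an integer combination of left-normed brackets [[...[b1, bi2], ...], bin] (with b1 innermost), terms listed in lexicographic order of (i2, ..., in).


equal — both sides give [[[b1, b2], b4], b3] - [[[b1, b4], b2], b3]

Normal form of the first expression: [[[b1, b2], b4], b3] - [[[b1, b4], b2], b3]
Normal form of the second expression: [[[b1, b2], b4], b3] - [[[b1, b4], b2], b3]
Identical normal forms: equal.


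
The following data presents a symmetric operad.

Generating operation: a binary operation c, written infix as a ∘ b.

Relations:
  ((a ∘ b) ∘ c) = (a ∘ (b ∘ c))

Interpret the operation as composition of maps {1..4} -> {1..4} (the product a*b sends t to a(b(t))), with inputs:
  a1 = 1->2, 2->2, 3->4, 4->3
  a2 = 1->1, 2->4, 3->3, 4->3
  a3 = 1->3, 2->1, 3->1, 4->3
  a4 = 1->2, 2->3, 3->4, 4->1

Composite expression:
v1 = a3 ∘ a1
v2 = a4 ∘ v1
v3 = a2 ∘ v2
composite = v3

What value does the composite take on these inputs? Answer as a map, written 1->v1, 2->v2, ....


1->4, 2->4, 3->3, 4->4

(a3 ∘ a1) = 1->1, 2->1, 3->3, 4->1
(a4 ∘ (a3 ∘ a1)) = 1->2, 2->2, 3->4, 4->2
(a2 ∘ (a4 ∘ (a3 ∘ a1))) = 1->4, 2->4, 3->3, 4->4


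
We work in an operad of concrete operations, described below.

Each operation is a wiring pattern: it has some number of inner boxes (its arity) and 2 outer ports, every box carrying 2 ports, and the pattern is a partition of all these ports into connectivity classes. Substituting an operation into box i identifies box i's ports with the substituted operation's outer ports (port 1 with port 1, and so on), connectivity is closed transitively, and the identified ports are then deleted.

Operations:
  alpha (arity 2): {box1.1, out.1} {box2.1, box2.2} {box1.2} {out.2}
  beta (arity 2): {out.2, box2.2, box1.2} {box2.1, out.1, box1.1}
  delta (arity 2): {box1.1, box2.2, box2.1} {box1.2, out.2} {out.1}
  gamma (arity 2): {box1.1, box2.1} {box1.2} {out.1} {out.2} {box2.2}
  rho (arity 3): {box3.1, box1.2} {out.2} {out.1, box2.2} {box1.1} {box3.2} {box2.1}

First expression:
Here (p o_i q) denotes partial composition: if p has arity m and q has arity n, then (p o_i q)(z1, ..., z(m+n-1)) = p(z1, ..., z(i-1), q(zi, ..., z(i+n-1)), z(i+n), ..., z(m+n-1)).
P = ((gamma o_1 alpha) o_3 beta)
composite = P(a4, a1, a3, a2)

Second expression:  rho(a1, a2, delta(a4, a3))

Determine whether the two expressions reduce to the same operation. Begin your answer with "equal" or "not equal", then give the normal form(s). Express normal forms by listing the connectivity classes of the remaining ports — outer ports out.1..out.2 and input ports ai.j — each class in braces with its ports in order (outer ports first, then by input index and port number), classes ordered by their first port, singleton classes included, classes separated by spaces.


not equal: they reduce to {out.1} {out.2} {a1.1, a1.2} {a2.1, a3.1, a4.1} {a2.2, a3.2} {a4.2} and {out.1, a2.2} {out.2} {a1.1} {a1.2} {a2.1} {a3.1, a3.2, a4.1} {a4.2}

Normal form of the first expression: {out.1} {out.2} {a1.1, a1.2} {a2.1, a3.1, a4.1} {a2.2, a3.2} {a4.2}
Normal form of the second expression: {out.1, a2.2} {out.2} {a1.1} {a1.2} {a2.1} {a3.1, a3.2, a4.1} {a4.2}
The normal forms differ: not equal.


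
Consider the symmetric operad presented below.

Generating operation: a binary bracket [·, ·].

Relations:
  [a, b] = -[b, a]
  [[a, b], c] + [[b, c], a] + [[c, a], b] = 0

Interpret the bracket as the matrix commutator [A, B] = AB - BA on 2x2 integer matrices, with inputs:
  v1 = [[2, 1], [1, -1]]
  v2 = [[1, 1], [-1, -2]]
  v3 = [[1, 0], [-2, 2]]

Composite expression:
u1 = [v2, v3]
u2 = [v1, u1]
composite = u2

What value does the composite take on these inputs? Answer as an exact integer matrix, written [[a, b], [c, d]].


[v2, v3] = [[-2, 1], [7, 2]]
[v1, [v2, v3]] = [[6, 7], [-25, -6]]

[[6, 7], [-25, -6]]


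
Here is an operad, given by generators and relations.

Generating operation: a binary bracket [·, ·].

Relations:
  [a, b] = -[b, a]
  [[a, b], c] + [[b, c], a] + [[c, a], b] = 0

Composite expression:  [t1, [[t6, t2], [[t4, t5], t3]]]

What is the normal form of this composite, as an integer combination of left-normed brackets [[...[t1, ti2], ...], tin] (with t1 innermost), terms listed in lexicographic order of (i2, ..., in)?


[[[[[t1, t2], t6], t3], t4], t5] - [[[[[t1, t2], t6], t3], t5], t4] - [[[[[t1, t2], t6], t4], t5], t3] + [[[[[t1, t2], t6], t5], t4], t3] - [[[[[t1, t3], t4], t5], t2], t6] + [[[[[t1, t3], t4], t5], t6], t2] + [[[[[t1, t3], t5], t4], t2], t6] - [[[[[t1, t3], t5], t4], t6], t2] + [[[[[t1, t4], t5], t3], t2], t6] - [[[[[t1, t4], t5], t3], t6], t2] - [[[[[t1, t5], t4], t3], t2], t6] + [[[[[t1, t5], t4], t3], t6], t2] - [[[[[t1, t6], t2], t3], t4], t5] + [[[[[t1, t6], t2], t3], t5], t4] + [[[[[t1, t6], t2], t4], t5], t3] - [[[[[t1, t6], t2], t5], t4], t3]

In the tensor algebra, words opening t1 carry the t1-anchored form.
Composite bracket: [t1, [[t6, t2], [[t4, t5], t3]]]
Expanding via [a, b] = ab - ba: 32 signed words (2^5 = 32).
Coefficients come from the t1-initial words:
  the word t1t2t6t3t4t5 carries sign +1 and contributes +[[[[[t1, t2], t6], t3], t4], t5]
  the word t1t2t6t3t5t4 carries sign -1 and contributes -[[[[[t1, t2], t6], t3], t5], t4]
  the word t1t2t6t4t5t3 carries sign -1 and contributes -[[[[[t1, t2], t6], t4], t5], t3]
  the word t1t2t6t5t4t3 carries sign +1 and contributes +[[[[[t1, t2], t6], t5], t4], t3]
  the word t1t3t4t5t2t6 carries sign -1 and contributes -[[[[[t1, t3], t4], t5], t2], t6]
  the word t1t3t4t5t6t2 carries sign +1 and contributes +[[[[[t1, t3], t4], t5], t6], t2]
  the word t1t3t5t4t2t6 carries sign +1 and contributes +[[[[[t1, t3], t5], t4], t2], t6]
  the word t1t3t5t4t6t2 carries sign -1 and contributes -[[[[[t1, t3], t5], t4], t6], t2]
  the word t1t4t5t3t2t6 carries sign +1 and contributes +[[[[[t1, t4], t5], t3], t2], t6]
  the word t1t4t5t3t6t2 carries sign -1 and contributes -[[[[[t1, t4], t5], t3], t6], t2]
  the word t1t5t4t3t2t6 carries sign -1 and contributes -[[[[[t1, t5], t4], t3], t2], t6]
  the word t1t5t4t3t6t2 carries sign +1 and contributes +[[[[[t1, t5], t4], t3], t6], t2]
  the word t1t6t2t3t4t5 carries sign -1 and contributes -[[[[[t1, t6], t2], t3], t4], t5]
  the word t1t6t2t3t5t4 carries sign +1 and contributes +[[[[[t1, t6], t2], t3], t5], t4]
  the word t1t6t2t4t5t3 carries sign +1 and contributes +[[[[[t1, t6], t2], t4], t5], t3]
  the word t1t6t2t5t4t3 carries sign -1 and contributes -[[[[[t1, t6], t2], t5], t4], t3]


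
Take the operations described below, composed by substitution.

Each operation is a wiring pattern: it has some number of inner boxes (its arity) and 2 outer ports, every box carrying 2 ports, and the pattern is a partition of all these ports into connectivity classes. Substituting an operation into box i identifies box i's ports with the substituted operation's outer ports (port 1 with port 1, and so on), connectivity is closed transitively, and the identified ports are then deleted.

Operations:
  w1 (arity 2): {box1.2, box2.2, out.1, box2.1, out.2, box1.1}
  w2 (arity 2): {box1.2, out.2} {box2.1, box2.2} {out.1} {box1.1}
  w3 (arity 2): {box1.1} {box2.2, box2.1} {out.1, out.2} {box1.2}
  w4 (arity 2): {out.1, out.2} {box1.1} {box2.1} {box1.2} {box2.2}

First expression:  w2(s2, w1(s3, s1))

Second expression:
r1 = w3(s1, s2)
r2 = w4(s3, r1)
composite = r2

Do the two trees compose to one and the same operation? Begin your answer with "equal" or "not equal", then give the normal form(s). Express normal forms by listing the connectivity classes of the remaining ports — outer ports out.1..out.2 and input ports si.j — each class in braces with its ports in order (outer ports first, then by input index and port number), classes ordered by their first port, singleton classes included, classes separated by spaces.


Normal form of the first expression: {out.1} {out.2, s2.2} {s1.1, s1.2, s3.1, s3.2} {s2.1}
Normal form of the second expression: {out.1, out.2} {s1.1} {s1.2} {s2.1, s2.2} {s3.1} {s3.2}
They disagree, so not equal.

not equal: they reduce to {out.1} {out.2, s2.2} {s1.1, s1.2, s3.1, s3.2} {s2.1} and {out.1, out.2} {s1.1} {s1.2} {s2.1, s2.2} {s3.1} {s3.2}


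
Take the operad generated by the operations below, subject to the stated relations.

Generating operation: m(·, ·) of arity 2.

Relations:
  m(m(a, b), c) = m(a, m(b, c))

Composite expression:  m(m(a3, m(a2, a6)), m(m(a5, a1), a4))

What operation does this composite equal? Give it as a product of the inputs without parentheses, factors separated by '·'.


a3 · a2 · a6 · a5 · a1 · a4

The m-tree's shape is irrelevant; the a-reading-order decides.
m(a2, a6) spells out as a2 · a6
m(a3, m(a2, a6)) spells out as a3 · a2 · a6
m(a5, a1) spells out as a5 · a1
m(m(a5, a1), a4) spells out as a5 · a1 · a4
m(m(a3, m(a2, a6)), m(m(a5, a1), a4)) spells out as a3 · a2 · a6 · a5 · a1 · a4


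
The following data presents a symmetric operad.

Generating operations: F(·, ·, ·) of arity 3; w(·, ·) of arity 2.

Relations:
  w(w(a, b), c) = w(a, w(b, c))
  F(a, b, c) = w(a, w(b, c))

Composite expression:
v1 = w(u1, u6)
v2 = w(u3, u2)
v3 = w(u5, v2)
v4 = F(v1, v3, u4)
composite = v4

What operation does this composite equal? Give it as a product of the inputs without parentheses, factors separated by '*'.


u1 * u6 * u5 * u3 * u2 * u4

Key point: F is associative — brackets drop, the u-order remains.
w(u1, u6) flattens to u1 * u6
w(u3, u2) flattens to u3 * u2
w(u5, w(u3, u2)) flattens to u5 * u3 * u2
F(w(u1, u6), w(u5, w(u3, u2)), u4) flattens to u1 * u6 * u5 * u3 * u2 * u4


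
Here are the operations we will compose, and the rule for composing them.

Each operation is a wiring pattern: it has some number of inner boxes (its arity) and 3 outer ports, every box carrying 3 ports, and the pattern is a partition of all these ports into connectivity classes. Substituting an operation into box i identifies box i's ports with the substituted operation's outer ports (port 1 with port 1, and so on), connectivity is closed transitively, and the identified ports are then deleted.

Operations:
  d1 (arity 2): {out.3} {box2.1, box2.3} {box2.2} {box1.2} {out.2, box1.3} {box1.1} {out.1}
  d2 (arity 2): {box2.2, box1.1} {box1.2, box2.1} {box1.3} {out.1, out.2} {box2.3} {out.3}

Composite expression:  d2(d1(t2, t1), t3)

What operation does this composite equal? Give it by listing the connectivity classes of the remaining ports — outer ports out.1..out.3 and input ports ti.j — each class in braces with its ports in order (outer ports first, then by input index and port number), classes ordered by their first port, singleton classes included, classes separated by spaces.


After gluing at d2, chains via deleted ports link the t-ports.
the subtree at d1 composes to {out.1} {out.2, t2.3} {out.3} {t1.1, t1.3} {t1.2} {t2.1} {t2.2} on (t2, t1); out.j = own outer ports
the subtree at d2 composes to {out.1, out.2} {out.3} {t1.1, t1.3} {t1.2} {t2.1} {t2.2} {t2.3, t3.1} {t3.2} {t3.3} on (t2, t1, t3); out.j = own outer ports

{out.1, out.2} {out.3} {t1.1, t1.3} {t1.2} {t2.1} {t2.2} {t2.3, t3.1} {t3.2} {t3.3}


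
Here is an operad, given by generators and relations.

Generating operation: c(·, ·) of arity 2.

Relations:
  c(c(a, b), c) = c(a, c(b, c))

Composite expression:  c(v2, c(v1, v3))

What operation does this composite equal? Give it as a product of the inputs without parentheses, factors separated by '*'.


v2 * v1 * v3

All parenthesizations of c agree; list the v-inputs left to right.
c(v1, v3) reduces to v1 * v3
c(v2, c(v1, v3)) reduces to v2 * v1 * v3


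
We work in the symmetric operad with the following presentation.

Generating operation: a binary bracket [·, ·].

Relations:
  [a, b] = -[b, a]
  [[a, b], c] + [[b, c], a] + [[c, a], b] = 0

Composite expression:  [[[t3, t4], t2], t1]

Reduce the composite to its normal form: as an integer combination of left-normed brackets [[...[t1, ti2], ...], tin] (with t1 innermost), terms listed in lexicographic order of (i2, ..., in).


Skip Jacobi rewriting: expand, keep t1-initial words, read off terms.
Composite bracket: [[[t3, t4], t2], t1]
The bracket unfolds into 8 signed words via [a, b] = ab - ba (2^3 = 8).
Keep just the words that open with t1:
  t1t2t3t4 appears with sign +1, giving the term +[[[t1, t2], t3], t4]
  t1t2t4t3 appears with sign -1, giving the term -[[[t1, t2], t4], t3]
  t1t3t4t2 appears with sign -1, giving the term -[[[t1, t3], t4], t2]
  t1t4t3t2 appears with sign +1, giving the term +[[[t1, t4], t3], t2]

[[[t1, t2], t3], t4] - [[[t1, t2], t4], t3] - [[[t1, t3], t4], t2] + [[[t1, t4], t3], t2]


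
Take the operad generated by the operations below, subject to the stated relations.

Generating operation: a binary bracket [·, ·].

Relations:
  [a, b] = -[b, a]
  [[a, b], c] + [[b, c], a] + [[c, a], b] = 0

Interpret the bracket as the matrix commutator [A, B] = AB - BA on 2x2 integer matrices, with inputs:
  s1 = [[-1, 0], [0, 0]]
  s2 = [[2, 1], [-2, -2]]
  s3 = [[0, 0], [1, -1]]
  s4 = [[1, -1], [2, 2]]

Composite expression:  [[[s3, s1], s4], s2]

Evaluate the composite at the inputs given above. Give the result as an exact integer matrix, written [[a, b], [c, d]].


[s3, s1] = [[0, 0], [-1, 0]]
[[s3, s1], s4] = [[-1, 0], [1, 1]]
[[[s3, s1], s4], s2] = [[-1, -2], [0, 1]]

[[-1, -2], [0, 1]]


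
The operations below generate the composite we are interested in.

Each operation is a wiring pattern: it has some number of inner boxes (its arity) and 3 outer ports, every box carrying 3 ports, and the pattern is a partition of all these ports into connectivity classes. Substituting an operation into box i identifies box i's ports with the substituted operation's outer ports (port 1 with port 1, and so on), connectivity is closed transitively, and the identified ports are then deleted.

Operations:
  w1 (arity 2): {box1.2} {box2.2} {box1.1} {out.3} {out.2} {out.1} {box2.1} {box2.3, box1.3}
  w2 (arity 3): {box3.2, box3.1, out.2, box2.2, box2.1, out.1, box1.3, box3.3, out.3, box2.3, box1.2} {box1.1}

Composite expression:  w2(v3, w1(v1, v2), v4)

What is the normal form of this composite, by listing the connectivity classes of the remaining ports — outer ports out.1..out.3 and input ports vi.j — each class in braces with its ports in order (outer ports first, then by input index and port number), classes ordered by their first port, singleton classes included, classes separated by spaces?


{out.1, out.2, out.3, v3.2, v3.3, v4.1, v4.2, v4.3} {v1.1} {v1.2} {v1.3, v2.3} {v2.1} {v2.2} {v3.1}

After gluing at w2, chains via deleted ports link the v-ports.
through w1, on inputs (v1, v2): {out.1} {out.2} {out.3} {v1.1} {v1.2} {v1.3, v2.3} {v2.1} {v2.2} (out.j = stage outer ports)
through w2, on inputs (v3, v1, v2, v4): {out.1, out.2, out.3, v3.2, v3.3, v4.1, v4.2, v4.3} {v1.1} {v1.2} {v1.3, v2.3} {v2.1} {v2.2} {v3.1} (out.j = stage outer ports)


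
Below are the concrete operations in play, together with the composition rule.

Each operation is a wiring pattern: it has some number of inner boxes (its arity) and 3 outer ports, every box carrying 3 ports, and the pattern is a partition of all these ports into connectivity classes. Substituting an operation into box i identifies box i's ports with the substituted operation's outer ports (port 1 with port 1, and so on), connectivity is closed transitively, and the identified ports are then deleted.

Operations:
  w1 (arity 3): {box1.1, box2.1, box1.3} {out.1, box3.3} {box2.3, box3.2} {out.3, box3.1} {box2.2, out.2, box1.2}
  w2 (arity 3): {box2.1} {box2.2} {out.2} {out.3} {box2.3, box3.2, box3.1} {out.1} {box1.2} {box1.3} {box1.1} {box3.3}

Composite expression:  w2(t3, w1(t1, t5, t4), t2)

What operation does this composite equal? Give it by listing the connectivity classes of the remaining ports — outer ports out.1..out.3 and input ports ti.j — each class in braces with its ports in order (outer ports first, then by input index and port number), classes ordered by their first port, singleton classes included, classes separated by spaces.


{out.1} {out.2} {out.3} {t1.1, t1.3, t5.1} {t1.2, t5.2} {t2.1, t2.2, t4.1} {t2.3} {t3.1} {t3.2} {t3.3} {t4.2, t5.3} {t4.3}

Two ports join when wires chain via w2-identified ports.
stage w1: inputs (t1, t5, t4), connectivity {out.1, t4.3} {out.2, t1.2, t5.2} {out.3, t4.1} {t1.1, t1.3, t5.1} {t4.2, t5.3}, out.j its boundary
stage w2: inputs (t3, t1, t5, t4, t2), connectivity {out.1} {out.2} {out.3} {t1.1, t1.3, t5.1} {t1.2, t5.2} {t2.1, t2.2, t4.1} {t2.3} {t3.1} {t3.2} {t3.3} {t4.2, t5.3} {t4.3}, out.j its boundary


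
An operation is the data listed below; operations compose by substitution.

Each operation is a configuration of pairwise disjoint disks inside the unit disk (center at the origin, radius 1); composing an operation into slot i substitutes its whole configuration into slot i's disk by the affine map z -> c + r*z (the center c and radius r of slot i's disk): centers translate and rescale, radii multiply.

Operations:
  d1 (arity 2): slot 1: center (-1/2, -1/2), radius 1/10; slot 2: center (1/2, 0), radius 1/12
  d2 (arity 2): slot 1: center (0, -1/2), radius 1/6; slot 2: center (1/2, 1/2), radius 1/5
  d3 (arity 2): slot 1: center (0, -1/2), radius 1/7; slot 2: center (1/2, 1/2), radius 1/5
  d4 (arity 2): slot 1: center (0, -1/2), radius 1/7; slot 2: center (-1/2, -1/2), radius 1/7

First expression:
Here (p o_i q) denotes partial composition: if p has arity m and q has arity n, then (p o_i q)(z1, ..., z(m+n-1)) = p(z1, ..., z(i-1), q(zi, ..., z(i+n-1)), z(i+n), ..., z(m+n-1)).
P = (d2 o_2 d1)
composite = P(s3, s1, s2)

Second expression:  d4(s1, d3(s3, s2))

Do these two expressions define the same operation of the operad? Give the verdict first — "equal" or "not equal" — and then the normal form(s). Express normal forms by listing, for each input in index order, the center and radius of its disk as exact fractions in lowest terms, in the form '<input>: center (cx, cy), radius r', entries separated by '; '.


not equal; the first gives s1: center (2/5, 2/5), radius 1/50; s2: center (3/5, 1/2), radius 1/60; s3: center (0, -1/2), radius 1/6 and the second s1: center (0, -1/2), radius 1/7; s2: center (-3/7, -3/7), radius 1/35; s3: center (-1/2, -4/7), radius 1/49

The first composite normalizes to s1: center (2/5, 2/5), radius 1/50; s2: center (3/5, 1/2), radius 1/60; s3: center (0, -1/2), radius 1/6
The second composite normalizes to s1: center (0, -1/2), radius 1/7; s2: center (-3/7, -3/7), radius 1/35; s3: center (-1/2, -4/7), radius 1/49
Distinct normal forms: not equal.


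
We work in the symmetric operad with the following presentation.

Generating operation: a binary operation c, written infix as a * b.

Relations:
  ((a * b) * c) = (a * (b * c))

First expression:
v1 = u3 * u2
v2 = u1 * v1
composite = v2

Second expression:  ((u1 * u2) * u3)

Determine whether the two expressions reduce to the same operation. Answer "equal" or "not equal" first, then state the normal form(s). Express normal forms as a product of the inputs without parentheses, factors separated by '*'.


not equal; the first gives u1 * u3 * u2 and the second u1 * u2 * u3

Reducing the first expression gives u1 * u3 * u2
Reducing the second expression gives u1 * u2 * u3
No match — not equal.


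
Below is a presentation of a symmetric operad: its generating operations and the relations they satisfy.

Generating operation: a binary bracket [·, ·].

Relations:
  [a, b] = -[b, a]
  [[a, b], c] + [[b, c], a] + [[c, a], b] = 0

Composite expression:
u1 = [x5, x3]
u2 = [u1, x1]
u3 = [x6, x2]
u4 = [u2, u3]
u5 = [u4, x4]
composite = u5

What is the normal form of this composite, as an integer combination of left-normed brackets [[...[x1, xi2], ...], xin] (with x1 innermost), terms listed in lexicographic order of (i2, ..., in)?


In the tensor algebra, words opening x1 carry the x1-anchored form.
Composite bracket: [[[[x5, x3], x1], [x6, x2]], x4]
Each bracket splits as ab - ba, giving 32 signed words (2^5 = 32).
Coefficients come from the x1-initial words:
  from x1x3x5x2x6x4, sign -1: term -[[[[[x1, x3], x5], x2], x6], x4]
  from x1x3x5x6x2x4, sign +1: term +[[[[[x1, x3], x5], x6], x2], x4]
  from x1x5x3x2x6x4, sign +1: term +[[[[[x1, x5], x3], x2], x6], x4]
  from x1x5x3x6x2x4, sign -1: term -[[[[[x1, x5], x3], x6], x2], x4]

-[[[[[x1, x3], x5], x2], x6], x4] + [[[[[x1, x3], x5], x6], x2], x4] + [[[[[x1, x5], x3], x2], x6], x4] - [[[[[x1, x5], x3], x6], x2], x4]


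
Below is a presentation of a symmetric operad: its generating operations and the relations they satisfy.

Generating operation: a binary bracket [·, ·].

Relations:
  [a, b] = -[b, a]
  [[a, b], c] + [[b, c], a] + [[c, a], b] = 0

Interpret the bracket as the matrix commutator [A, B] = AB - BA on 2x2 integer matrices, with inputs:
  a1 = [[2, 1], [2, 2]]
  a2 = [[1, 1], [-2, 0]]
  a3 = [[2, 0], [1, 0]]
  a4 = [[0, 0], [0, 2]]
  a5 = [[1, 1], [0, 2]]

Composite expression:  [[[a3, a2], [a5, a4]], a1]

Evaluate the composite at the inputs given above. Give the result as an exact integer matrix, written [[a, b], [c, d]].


[[-8, -20], [40, 8]]

[a3, a2] = [[-1, 2], [5, 1]]
[a5, a4] = [[0, 2], [0, 0]]
[[a3, a2], [a5, a4]] = [[-10, -4], [0, 10]]
[[[a3, a2], [a5, a4]], a1] = [[-8, -20], [40, 8]]


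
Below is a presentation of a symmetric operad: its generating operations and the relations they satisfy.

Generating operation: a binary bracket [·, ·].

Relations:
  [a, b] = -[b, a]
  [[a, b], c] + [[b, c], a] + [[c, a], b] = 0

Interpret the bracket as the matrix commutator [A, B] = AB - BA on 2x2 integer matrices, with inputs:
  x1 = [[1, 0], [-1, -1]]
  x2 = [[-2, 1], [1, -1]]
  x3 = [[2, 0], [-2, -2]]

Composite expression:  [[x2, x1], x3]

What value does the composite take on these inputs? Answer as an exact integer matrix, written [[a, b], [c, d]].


[x2, x1] = [[-1, -2], [1, 1]]
[[x2, x1], x3] = [[4, 8], [0, -4]]

[[4, 8], [0, -4]]


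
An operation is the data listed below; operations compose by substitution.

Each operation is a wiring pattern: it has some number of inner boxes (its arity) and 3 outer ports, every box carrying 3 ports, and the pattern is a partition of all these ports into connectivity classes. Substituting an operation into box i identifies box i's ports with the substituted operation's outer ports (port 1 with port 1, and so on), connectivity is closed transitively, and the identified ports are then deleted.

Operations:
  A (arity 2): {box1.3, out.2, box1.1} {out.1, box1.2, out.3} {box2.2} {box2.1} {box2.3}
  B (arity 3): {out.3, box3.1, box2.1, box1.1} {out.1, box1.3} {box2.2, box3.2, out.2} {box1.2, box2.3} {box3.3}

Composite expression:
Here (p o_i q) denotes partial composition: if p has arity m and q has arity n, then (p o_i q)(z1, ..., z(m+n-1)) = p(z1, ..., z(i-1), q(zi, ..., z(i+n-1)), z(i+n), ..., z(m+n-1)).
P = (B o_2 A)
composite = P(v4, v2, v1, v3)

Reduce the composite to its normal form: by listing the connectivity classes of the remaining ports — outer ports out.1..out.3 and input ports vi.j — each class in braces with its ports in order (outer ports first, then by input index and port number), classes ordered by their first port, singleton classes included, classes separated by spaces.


{out.1, v4.3} {out.2, v2.1, v2.3, v3.2} {out.3, v2.2, v3.1, v4.1, v4.2} {v1.1} {v1.2} {v1.3} {v3.3}

After gluing at B, chains via deleted ports link the v-ports.
after A, the pattern on (v2, v1) reads {out.1, out.3, v2.2} {out.2, v2.1, v2.3} {v1.1} {v1.2} {v1.3} (out.j = its outer ports)
after B, the pattern on (v4, v2, v1, v3) reads {out.1, v4.3} {out.2, v2.1, v2.3, v3.2} {out.3, v2.2, v3.1, v4.1, v4.2} {v1.1} {v1.2} {v1.3} {v3.3} (out.j = its outer ports)


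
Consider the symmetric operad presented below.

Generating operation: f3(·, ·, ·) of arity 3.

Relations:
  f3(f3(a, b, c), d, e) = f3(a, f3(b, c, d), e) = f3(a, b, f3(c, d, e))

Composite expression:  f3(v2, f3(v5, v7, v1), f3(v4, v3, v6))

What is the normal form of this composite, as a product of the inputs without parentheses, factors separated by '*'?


v2 * v5 * v7 * v1 * v4 * v3 * v6

The f3-tree's shape is irrelevant; the v-reading-order decides.
f3(v5, v7, v1) unparenthesizes to v5 * v7 * v1
f3(v4, v3, v6) unparenthesizes to v4 * v3 * v6
f3(v2, f3(v5, v7, v1), f3(v4, v3, v6)) unparenthesizes to v2 * v5 * v7 * v1 * v4 * v3 * v6


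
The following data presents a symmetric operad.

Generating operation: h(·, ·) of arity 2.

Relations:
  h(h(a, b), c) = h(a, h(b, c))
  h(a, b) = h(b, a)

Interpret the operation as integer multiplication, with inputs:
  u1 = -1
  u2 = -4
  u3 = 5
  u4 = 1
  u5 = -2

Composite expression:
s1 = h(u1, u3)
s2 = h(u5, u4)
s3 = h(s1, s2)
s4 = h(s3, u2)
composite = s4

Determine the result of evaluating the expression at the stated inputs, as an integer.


-40


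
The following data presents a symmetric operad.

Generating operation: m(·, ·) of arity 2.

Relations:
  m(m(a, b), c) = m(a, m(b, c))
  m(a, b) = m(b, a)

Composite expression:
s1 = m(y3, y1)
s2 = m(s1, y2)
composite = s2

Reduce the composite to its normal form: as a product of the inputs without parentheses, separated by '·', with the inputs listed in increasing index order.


y1 · y2 · y3

Any arrangement under m is one operation, so sort the y-inputs.
m(y3, y1) flattens to y3 · y1
m(m(y3, y1), y2) flattens to y3 · y1 · y2
rearranged into index order: y1 · y2 · y3


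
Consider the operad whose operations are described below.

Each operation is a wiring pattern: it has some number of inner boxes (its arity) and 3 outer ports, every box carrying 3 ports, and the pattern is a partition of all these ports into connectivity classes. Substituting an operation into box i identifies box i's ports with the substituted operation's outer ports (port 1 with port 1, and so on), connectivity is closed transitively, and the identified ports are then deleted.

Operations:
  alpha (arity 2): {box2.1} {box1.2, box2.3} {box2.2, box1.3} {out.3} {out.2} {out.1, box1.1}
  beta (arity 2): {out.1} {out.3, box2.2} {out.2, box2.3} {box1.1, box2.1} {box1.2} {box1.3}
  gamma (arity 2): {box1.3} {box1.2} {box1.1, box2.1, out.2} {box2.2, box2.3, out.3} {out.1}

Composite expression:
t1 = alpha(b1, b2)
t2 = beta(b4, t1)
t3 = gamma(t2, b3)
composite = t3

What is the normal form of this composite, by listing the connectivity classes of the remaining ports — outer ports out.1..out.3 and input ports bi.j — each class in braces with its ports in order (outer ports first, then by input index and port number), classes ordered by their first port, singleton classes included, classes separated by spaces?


{out.1} {out.2, b3.1} {out.3, b3.2, b3.3} {b1.1, b4.1} {b1.2, b2.3} {b1.3, b2.2} {b2.1} {b4.2} {b4.3}


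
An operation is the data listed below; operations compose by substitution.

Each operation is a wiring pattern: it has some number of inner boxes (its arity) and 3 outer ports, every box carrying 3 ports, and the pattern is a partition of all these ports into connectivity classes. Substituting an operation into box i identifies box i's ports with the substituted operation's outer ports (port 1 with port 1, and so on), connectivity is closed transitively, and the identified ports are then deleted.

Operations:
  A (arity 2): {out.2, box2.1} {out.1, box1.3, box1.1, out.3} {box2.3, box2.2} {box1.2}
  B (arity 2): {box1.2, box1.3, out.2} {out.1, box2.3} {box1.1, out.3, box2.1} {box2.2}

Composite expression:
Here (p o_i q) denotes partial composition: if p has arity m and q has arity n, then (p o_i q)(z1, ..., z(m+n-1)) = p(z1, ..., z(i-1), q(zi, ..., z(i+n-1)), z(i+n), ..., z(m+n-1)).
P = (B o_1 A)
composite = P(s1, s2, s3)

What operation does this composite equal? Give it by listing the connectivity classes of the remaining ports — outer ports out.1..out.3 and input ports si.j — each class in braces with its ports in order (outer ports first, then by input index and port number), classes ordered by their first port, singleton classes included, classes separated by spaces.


{out.1, s3.3} {out.2, out.3, s1.1, s1.3, s2.1, s3.1} {s1.2} {s2.2, s2.3} {s3.2}

Treat the ports identified at B as solder joints: merge, then drop.
composing A on (s1, s2), with out.j its own outer ports: {out.1, out.3, s1.1, s1.3} {out.2, s2.1} {s1.2} {s2.2, s2.3}
composing B on (s1, s2, s3), with out.j its own outer ports: {out.1, s3.3} {out.2, out.3, s1.1, s1.3, s2.1, s3.1} {s1.2} {s2.2, s2.3} {s3.2}


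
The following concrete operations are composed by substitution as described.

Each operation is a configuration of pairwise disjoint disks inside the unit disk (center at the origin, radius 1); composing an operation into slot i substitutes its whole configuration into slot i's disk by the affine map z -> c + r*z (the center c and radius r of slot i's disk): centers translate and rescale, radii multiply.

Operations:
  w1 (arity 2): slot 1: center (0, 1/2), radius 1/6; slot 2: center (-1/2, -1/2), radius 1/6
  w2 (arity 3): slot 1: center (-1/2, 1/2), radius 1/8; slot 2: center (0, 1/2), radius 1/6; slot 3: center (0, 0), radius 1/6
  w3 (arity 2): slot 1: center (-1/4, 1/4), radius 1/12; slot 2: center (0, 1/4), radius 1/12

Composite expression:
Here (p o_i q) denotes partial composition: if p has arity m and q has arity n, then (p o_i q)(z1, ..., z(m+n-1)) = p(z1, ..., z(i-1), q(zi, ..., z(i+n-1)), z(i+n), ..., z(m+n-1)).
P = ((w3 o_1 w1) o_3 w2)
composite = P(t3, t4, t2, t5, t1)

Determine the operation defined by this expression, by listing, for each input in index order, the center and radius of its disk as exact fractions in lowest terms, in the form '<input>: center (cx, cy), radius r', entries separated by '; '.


Below w3, radii multiply path by path; the t-disk centers shift.
input t3: applying the 2 nested substitutions gives center (-1/4, 7/24), radius 1/72
input t4: applying the 2 nested substitutions gives center (-7/24, 5/24), radius 1/72
input t2: applying the 2 nested substitutions gives center (-1/24, 7/24), radius 1/96
input t5: applying the 2 nested substitutions gives center (0, 7/24), radius 1/72
input t1: applying the 2 nested substitutions gives center (0, 1/4), radius 1/72

t1: center (0, 1/4), radius 1/72; t2: center (-1/24, 7/24), radius 1/96; t3: center (-1/4, 7/24), radius 1/72; t4: center (-7/24, 5/24), radius 1/72; t5: center (0, 7/24), radius 1/72


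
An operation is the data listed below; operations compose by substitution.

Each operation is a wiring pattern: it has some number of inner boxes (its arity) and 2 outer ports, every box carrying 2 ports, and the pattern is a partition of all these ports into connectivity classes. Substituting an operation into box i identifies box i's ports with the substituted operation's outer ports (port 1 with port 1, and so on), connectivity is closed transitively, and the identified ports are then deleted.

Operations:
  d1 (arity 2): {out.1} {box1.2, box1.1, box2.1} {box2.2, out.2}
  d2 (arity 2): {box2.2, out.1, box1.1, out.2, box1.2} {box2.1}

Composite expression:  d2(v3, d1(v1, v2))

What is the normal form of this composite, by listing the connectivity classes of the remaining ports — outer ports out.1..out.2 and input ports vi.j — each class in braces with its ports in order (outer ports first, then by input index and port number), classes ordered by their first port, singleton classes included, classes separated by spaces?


{out.1, out.2, v2.2, v3.1, v3.2} {v1.1, v1.2, v2.1}

Reachability decides: close wires over d2-identified ports.
the subtree at d1 composes to {out.1} {out.2, v2.2} {v1.1, v1.2, v2.1} on (v1, v2); out.j = own outer ports
the subtree at d2 composes to {out.1, out.2, v2.2, v3.1, v3.2} {v1.1, v1.2, v2.1} on (v3, v1, v2); out.j = own outer ports


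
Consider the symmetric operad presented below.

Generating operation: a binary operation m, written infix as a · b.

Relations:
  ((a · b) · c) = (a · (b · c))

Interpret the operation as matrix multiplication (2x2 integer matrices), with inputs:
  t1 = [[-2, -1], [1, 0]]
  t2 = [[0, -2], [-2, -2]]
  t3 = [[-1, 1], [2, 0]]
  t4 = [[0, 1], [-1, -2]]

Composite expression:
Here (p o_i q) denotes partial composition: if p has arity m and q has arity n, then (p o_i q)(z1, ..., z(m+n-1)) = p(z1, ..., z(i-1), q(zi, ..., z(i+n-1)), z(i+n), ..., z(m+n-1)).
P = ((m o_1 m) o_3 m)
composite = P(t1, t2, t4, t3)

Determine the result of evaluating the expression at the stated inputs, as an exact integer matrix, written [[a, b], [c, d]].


[[-14, -6], [6, 2]]


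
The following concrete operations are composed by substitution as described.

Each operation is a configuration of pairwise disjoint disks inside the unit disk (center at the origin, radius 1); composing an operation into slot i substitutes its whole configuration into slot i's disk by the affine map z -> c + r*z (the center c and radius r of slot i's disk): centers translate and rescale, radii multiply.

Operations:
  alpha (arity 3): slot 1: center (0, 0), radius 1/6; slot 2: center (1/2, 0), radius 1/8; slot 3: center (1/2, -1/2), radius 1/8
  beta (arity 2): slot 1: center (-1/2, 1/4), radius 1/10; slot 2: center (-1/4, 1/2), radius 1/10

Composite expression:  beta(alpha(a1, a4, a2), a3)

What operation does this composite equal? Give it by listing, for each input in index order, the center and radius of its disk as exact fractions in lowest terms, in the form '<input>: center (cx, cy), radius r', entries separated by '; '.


a1: center (-1/2, 1/4), radius 1/60; a2: center (-9/20, 1/5), radius 1/80; a3: center (-1/4, 1/2), radius 1/10; a4: center (-9/20, 1/4), radius 1/80

Each a-disk chains the slot maps above it in beta; radii multiply.
for a1, the 2-step affine chain lands on center (-1/2, 1/4), radius 1/60
for a4, the 2-step affine chain lands on center (-9/20, 1/4), radius 1/80
for a2, the 2-step affine chain lands on center (-9/20, 1/5), radius 1/80
for a3, the 1-step affine chain lands on center (-1/4, 1/2), radius 1/10


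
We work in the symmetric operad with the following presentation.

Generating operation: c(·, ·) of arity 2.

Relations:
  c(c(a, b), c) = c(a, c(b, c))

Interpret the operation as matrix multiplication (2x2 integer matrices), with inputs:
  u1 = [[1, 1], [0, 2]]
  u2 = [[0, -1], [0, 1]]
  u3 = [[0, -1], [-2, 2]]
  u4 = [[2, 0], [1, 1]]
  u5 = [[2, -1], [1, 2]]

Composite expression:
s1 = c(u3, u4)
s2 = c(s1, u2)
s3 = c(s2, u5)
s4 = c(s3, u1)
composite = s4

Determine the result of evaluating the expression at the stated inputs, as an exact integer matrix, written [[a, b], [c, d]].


[[0, 0], [4, 20]]

c(u3, u4) = [[-1, -1], [-2, 2]]
c(c(u3, u4), u2) = [[0, 0], [0, 4]]
c(c(c(u3, u4), u2), u5) = [[0, 0], [4, 8]]
c(c(c(c(u3, u4), u2), u5), u1) = [[0, 0], [4, 20]]


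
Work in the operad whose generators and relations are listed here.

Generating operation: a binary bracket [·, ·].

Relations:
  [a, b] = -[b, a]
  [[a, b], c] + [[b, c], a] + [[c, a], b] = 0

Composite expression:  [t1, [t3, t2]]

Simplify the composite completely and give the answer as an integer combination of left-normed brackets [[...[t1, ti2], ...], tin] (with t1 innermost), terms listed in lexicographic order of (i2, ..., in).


Left-normed coefficients sit on the t1-initial expansion words.
Composite bracket: [t1, [t3, t2]]
Full expansion: 4 signed words from ab - ba (2^2 = 4).
Words beginning with t1 determine it all:
  t1t2t3 appears with sign -1, giving the term -[[t1, t2], t3]
  t1t3t2 appears with sign +1, giving the term +[[t1, t3], t2]

-[[t1, t2], t3] + [[t1, t3], t2]


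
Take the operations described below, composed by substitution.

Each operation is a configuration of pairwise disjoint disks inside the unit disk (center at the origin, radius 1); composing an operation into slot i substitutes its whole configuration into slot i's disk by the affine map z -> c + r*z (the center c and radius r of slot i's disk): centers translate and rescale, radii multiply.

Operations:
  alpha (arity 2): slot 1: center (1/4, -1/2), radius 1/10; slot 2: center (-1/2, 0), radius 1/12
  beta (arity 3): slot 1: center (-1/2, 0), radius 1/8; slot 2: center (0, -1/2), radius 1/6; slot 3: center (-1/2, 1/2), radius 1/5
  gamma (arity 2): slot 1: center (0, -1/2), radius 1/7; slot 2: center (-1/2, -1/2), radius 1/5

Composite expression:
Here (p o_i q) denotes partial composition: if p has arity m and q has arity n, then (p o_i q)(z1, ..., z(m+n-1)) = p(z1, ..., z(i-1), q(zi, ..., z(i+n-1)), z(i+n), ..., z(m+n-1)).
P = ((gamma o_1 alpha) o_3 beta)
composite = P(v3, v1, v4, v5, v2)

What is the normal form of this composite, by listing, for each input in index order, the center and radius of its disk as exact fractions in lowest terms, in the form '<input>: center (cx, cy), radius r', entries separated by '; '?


Each v-disk chains the slot maps above it in gamma; radii multiply.
for v3, the 2-step affine chain lands on center (1/28, -4/7), radius 1/70
for v1, the 2-step affine chain lands on center (-1/14, -1/2), radius 1/84
for v4, the 2-step affine chain lands on center (-3/5, -1/2), radius 1/40
for v5, the 2-step affine chain lands on center (-1/2, -3/5), radius 1/30
for v2, the 2-step affine chain lands on center (-3/5, -2/5), radius 1/25

v1: center (-1/14, -1/2), radius 1/84; v2: center (-3/5, -2/5), radius 1/25; v3: center (1/28, -4/7), radius 1/70; v4: center (-3/5, -1/2), radius 1/40; v5: center (-1/2, -3/5), radius 1/30
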